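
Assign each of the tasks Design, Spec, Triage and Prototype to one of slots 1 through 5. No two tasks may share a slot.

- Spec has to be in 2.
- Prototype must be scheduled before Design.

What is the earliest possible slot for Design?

Precedence pushes Design to at least 2.
Design at 3 is achievable: Design=3; Spec=2; Prototype=1; Triage=4.
Nothing earlier works — the capacity limit rule out every slot before 3.

3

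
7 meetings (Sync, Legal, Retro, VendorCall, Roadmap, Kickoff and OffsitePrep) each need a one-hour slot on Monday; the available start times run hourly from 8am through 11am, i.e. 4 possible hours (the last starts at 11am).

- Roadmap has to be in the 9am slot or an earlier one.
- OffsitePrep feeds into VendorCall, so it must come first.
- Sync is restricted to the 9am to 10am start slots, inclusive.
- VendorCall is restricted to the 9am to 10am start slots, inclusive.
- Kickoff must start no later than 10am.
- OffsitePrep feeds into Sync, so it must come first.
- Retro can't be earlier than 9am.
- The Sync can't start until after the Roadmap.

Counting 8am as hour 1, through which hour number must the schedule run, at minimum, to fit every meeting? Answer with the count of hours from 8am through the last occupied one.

2 hours

The precedence chain requires at least 2 distinct hours.
2 works (last occupied hour: 9am): for example OffsitePrep -> 8am, Sync -> 9am, Retro -> 9am, Kickoff -> 8am, VendorCall -> 9am, Roadmap -> 8am, Legal -> 8am.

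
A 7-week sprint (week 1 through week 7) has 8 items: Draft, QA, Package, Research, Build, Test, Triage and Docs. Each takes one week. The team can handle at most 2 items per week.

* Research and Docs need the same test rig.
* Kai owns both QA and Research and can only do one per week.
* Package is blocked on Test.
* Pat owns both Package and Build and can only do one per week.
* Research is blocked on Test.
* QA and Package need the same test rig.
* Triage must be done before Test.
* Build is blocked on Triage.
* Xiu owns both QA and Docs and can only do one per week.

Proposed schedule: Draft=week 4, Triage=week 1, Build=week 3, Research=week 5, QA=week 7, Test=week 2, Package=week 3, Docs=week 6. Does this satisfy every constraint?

No — it violates: Pat owns both Package and Build and can only do one per week

Kai owns both QA and Research and can only do one per week — holds.
Pat owns both Package and Build and can only do one per week — violated.
Build is blocked on Triage — holds.
Package is blocked on Test — holds.
Research is blocked on Test — holds.
The team can handle at most 2 items per week — holds.
Triage must be done before Test — holds.
Research and Docs need the same test rig — holds.
Xiu owns both QA and Docs and can only do one per week — holds.
QA and Package need the same test rig — holds.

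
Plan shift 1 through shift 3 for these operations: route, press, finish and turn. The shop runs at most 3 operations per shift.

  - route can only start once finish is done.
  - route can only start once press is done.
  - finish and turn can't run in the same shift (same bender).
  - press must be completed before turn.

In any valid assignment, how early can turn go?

shift 2

Precedence pushes turn to at least shift 2.
turn at shift 2 is achievable: turn=shift 2; finish=shift 1; route=shift 2; press=shift 1.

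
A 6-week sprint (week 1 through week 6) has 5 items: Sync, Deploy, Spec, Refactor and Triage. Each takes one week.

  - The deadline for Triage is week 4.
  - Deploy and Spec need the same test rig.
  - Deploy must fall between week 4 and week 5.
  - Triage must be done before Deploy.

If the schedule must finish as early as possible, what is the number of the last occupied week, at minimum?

week 4

The precedence chain requires at least 2 distinct weeks.
Deploy can't be placed before week 4, so the schedule must run through at least week 4.
4 works (last occupied week: week 4): for example Sync=week 1; Deploy=week 4; Spec=week 1; Triage=week 1; Refactor=week 1.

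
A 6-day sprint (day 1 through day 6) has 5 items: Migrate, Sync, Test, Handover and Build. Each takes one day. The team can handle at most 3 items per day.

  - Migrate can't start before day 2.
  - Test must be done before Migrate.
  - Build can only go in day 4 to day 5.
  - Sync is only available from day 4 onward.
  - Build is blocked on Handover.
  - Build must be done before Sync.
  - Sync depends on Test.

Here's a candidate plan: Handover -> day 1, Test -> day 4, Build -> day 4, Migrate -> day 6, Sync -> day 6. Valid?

Yes, all constraints hold

Build must be done before Sync — holds.
Test must be done before Migrate — holds.
The team can handle at most 3 items per day — holds.
Sync depends on Test — holds.
Build is blocked on Handover — holds.
Build can only go in day 4 to day 5 — holds.
Sync is only available from day 4 onward — holds.
Migrate can't start before day 2 — holds.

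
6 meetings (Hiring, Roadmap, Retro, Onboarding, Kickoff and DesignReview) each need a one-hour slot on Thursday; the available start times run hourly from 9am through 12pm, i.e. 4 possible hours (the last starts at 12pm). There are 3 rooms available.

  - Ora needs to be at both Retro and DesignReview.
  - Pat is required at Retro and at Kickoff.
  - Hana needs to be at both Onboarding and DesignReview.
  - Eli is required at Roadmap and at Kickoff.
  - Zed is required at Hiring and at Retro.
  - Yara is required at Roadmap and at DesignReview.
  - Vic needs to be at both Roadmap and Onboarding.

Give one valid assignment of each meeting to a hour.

Hiring -> 9am; Roadmap -> 9am; Kickoff -> 11am; DesignReview -> 11am; Onboarding -> 10am; Retro -> 10am

Checking: Roadmap(9am) != Kickoff(11am); Retro(10am) != Kickoff(11am); Roadmap(9am) != Onboarding(10am); Hiring(9am) != Retro(10am); Roadmap(9am) != DesignReview(11am); Retro(10am) != DesignReview(11am); Onboarding(10am) != DesignReview(11am); max 2 per hour (cap 3).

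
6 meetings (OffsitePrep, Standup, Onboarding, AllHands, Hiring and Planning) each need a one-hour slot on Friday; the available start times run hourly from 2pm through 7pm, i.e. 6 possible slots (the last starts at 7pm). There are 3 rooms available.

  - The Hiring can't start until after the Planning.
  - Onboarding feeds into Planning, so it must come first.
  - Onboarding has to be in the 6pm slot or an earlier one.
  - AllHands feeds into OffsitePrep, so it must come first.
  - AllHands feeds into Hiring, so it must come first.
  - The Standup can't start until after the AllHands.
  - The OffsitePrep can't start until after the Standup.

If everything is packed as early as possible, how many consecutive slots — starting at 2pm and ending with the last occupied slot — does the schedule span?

3

The precedence chain requires at least 3 distinct slots.
With at most 3 per slot and 6 meetings, at least 2 slots are needed.
3 works (last occupied slot: 4pm): for example Onboarding -> 2pm; OffsitePrep -> 4pm; Hiring -> 4pm; Planning -> 3pm; AllHands -> 2pm; Standup -> 3pm.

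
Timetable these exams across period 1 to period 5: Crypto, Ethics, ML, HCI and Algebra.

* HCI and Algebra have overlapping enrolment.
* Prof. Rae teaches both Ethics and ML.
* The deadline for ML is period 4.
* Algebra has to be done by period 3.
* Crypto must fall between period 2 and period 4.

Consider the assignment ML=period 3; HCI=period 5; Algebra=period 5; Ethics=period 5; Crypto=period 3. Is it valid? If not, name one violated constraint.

No. HCI and Algebra have overlapping enrolment is not satisfied.

Algebra has to be done by period 3 — violated.
The deadline for ML is period 4 — holds.
Prof. Rae teaches both Ethics and ML — holds.
Crypto must fall between period 2 and period 4 — holds.
HCI and Algebra have overlapping enrolment — violated.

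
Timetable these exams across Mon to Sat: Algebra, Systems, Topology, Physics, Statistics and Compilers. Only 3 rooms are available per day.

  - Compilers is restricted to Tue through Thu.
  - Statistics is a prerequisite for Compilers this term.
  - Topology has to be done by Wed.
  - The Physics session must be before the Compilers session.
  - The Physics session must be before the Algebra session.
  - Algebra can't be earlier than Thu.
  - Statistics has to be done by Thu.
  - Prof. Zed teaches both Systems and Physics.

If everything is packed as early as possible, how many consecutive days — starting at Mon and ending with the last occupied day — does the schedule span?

4 days

The precedence chain requires at least 2 distinct days.
With at most 3 per day and 6 exams, at least 2 days are needed.
Algebra can't be placed before Thu — that is day 4 counting from Mon — so the schedule must run through at least 4 days.
4 works (last occupied day: Thu): for example Systems -> Tue; Physics -> Mon; Statistics -> Mon; Topology -> Mon; Compilers -> Tue; Algebra -> Thu.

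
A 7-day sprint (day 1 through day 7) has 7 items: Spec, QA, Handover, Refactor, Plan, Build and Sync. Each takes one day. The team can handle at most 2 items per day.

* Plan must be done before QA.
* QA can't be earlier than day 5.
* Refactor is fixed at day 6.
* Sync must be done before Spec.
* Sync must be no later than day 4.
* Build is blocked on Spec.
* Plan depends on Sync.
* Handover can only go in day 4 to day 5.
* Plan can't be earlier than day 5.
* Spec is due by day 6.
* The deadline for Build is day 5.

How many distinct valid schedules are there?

Splitting on Spec: it can be day 2 (16), day 3 (20), day 4 (12). Listing each branch's schedules as (QA, Handover, Refactor, Plan, Build, Sync) by day number:
Spec=day 2: (6,4,6,5,3,1) (6,4,6,5,4,1) (6,4,6,5,5,1) (6,5,6,5,3,1) (6,5,6,5,4,1) (7,4,6,5,3,1) (7,4,6,5,4,1) (7,4,6,5,5,1) (7,4,6,6,3,1) (7,4,6,6,4,1) (7,4,6,6,5,1) (7,5,6,5,3,1) (7,5,6,5,4,1) (7,5,6,6,3,1) (7,5,6,6,4,1) (7,5,6,6,5,1) — 16.
Spec=day 3: (6,4,6,5,4,1) (6,4,6,5,4,2) (6,4,6,5,5,1) (6,4,6,5,5,2) (6,5,6,5,4,1) (6,5,6,5,4,2) (7,4,6,5,4,1) (7,4,6,5,4,2) (7,4,6,5,5,1) (7,4,6,5,5,2) (7,4,6,6,4,1) (7,4,6,6,4,2) (7,4,6,6,5,1) (7,4,6,6,5,2) (7,5,6,5,4,1) (7,5,6,5,4,2) (7,5,6,6,4,1) (7,5,6,6,4,2) (7,5,6,6,5,1) (7,5,6,6,5,2) — 20.
Spec=day 4: (6,4,6,5,5,1) (6,4,6,5,5,2) (6,4,6,5,5,3) (7,4,6,5,5,1) (7,4,6,5,5,2) (7,4,6,5,5,3) (7,4,6,6,5,1) (7,4,6,6,5,2) (7,4,6,6,5,3) (7,5,6,6,5,1) (7,5,6,6,5,2) (7,5,6,6,5,3) — 12.
Summing: 16 + 20 + 12 = 48.

48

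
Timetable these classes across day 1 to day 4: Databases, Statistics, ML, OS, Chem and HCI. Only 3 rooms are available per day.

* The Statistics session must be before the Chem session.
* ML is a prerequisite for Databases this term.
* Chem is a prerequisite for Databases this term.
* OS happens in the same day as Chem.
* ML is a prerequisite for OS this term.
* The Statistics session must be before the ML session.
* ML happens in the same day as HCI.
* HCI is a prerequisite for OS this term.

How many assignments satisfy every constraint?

Enumerating: ML=day 2; Statistics=day 1; Chem=day 3; Databases=day 4; OS=day 3; HCI=day 2.

1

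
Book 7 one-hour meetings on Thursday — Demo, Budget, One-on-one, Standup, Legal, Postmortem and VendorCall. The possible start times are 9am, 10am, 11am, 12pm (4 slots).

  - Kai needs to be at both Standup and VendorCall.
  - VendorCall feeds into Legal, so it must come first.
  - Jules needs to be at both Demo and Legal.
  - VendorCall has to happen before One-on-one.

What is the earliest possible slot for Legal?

10am

Precedence pushes Legal to at least 10am.
Legal at 10am is achievable: Standup in 10am; Demo in 9am; Legal in 10am; Budget in 9am; One-on-one in 10am; VendorCall in 9am; Postmortem in 9am.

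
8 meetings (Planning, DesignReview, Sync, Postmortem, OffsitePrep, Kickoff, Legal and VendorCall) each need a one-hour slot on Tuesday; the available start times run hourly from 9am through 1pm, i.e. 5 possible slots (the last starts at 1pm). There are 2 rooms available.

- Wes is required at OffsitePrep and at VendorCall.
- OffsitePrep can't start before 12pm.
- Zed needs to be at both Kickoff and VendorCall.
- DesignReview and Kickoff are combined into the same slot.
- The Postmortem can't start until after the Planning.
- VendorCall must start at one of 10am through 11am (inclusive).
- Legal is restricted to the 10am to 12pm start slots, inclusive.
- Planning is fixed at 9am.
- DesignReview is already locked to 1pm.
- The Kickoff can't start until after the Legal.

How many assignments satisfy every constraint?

Splitting on Sync: it can be 9am (14), 10am (9), 11am (9), 12pm (6). Listing each branch's schedules as (Planning, DesignReview, Postmortem, OffsitePrep, Kickoff, Legal, VendorCall):
Sync=9am: (9am,1pm,10am,12pm,1pm,10am,11am) (9am,1pm,10am,12pm,1pm,11am,10am) (9am,1pm,10am,12pm,1pm,11am,11am) (9am,1pm,10am,12pm,1pm,12pm,10am) (9am,1pm,10am,12pm,1pm,12pm,11am) (9am,1pm,11am,12pm,1pm,10am,10am) (9am,1pm,11am,12pm,1pm,10am,11am) (9am,1pm,11am,12pm,1pm,11am,10am) (9am,1pm,11am,12pm,1pm,12pm,10am) (9am,1pm,11am,12pm,1pm,12pm,11am) (9am,1pm,12pm,12pm,1pm,10am,10am) (9am,1pm,12pm,12pm,1pm,10am,11am) (9am,1pm,12pm,12pm,1pm,11am,10am) (9am,1pm,12pm,12pm,1pm,11am,11am) — 14.
Sync=10am: (9am,1pm,10am,12pm,1pm,11am,11am) (9am,1pm,10am,12pm,1pm,12pm,11am) (9am,1pm,11am,12pm,1pm,10am,11am) (9am,1pm,11am,12pm,1pm,11am,10am) (9am,1pm,11am,12pm,1pm,12pm,10am) (9am,1pm,11am,12pm,1pm,12pm,11am) (9am,1pm,12pm,12pm,1pm,10am,11am) (9am,1pm,12pm,12pm,1pm,11am,10am) (9am,1pm,12pm,12pm,1pm,11am,11am) — 9.
Sync=11am: (9am,1pm,10am,12pm,1pm,10am,11am) (9am,1pm,10am,12pm,1pm,11am,10am) (9am,1pm,10am,12pm,1pm,12pm,10am) (9am,1pm,10am,12pm,1pm,12pm,11am) (9am,1pm,11am,12pm,1pm,10am,10am) (9am,1pm,11am,12pm,1pm,12pm,10am) (9am,1pm,12pm,12pm,1pm,10am,10am) (9am,1pm,12pm,12pm,1pm,10am,11am) (9am,1pm,12pm,12pm,1pm,11am,10am) — 9.
Sync=12pm: (9am,1pm,10am,12pm,1pm,10am,11am) (9am,1pm,10am,12pm,1pm,11am,10am) (9am,1pm,10am,12pm,1pm,11am,11am) (9am,1pm,11am,12pm,1pm,10am,10am) (9am,1pm,11am,12pm,1pm,10am,11am) (9am,1pm,11am,12pm,1pm,11am,10am) — 6.
Summing: 14 + 9 + 9 + 6 = 38.

38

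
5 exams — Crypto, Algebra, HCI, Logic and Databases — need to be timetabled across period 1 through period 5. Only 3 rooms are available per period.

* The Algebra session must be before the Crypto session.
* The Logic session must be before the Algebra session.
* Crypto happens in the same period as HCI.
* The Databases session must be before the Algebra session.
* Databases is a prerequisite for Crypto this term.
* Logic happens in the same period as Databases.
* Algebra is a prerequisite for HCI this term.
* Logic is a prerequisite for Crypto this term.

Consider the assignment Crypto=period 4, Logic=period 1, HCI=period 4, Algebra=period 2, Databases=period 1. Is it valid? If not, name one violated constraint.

Databases is a prerequisite for Crypto this term — holds.
Crypto happens in the same period as HCI — holds.
The Databases session must be before the Algebra session — holds.
Algebra is a prerequisite for HCI this term — holds.
Only 3 rooms are available per period — holds.
Logic is a prerequisite for Crypto this term — holds.
The Algebra session must be before the Crypto session — holds.
Logic happens in the same period as Databases — holds.
The Logic session must be before the Algebra session — holds.

Valid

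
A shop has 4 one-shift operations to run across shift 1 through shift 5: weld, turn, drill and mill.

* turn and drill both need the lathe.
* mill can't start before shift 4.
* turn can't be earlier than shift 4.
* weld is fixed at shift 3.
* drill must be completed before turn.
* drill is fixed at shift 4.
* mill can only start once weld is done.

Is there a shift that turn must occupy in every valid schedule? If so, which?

shift 5

turn's window is shift 4–shift 5.
drill is fixed at shift 4, and turn can't share a shift with drill.
So turn must be shift 5.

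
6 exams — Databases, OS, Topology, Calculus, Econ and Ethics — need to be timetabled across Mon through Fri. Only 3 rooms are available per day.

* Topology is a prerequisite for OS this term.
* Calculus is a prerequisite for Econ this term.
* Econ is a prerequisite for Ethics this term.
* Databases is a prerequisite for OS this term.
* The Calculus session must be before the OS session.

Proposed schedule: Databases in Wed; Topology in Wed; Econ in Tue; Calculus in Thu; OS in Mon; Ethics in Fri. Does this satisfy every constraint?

Invalid. The Calculus session must be before the OS session.

Topology is a prerequisite for OS this term — violated.
Calculus is a prerequisite for Econ this term — violated.
Databases is a prerequisite for OS this term — violated.
The Calculus session must be before the OS session — violated.
Only 3 rooms are available per day — holds.
Econ is a prerequisite for Ethics this term — holds.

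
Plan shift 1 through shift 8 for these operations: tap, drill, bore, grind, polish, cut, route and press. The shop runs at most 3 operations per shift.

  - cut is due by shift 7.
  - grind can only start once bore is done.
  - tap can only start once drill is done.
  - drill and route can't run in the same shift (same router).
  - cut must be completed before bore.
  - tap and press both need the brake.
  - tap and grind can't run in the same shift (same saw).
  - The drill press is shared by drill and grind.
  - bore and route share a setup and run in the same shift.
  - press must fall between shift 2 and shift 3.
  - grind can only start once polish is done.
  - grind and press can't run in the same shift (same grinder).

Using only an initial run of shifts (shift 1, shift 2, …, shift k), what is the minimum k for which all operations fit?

The precedence chain requires at least 3 distinct shifts.
With at most 3 per shift and 8 operations, at least 3 shifts are needed.
Could 3 shifts be enough, i.e. nothing placed later than shift 3? No: cut's window within 3 shifts is {shift 1, shift 2, shift 3}; press's window within 3 shifts is {shift 2, shift 3}; tap must come after drill (at shift 1 or later) → {shift 2, shift 3}; grind must come after polish (at shift 1 or later) → {shift 2, shift 3}; bore must come after cut (at shift 1 or later) → {shift 2, shift 3}; grind must come after bore (at shift 2 or later) → {shift 3}; bore must come before grind (at shift 3 or earlier) → {shift 2}; route must be in the same shift as bore (in {shift 2}) → {shift 2}; tap can't share with grind (shift 3) → {shift 2}; press can't share with grind (shift 3) → {shift 2}; that puts tap, bore, route and press all in shift 2 — more than 3 per shift.
So 3 shifts is not enough.
4 works (last occupied shift: shift 4): for example cut in shift 1, tap in shift 4, press in shift 2, bore in shift 2, route in shift 2, polish in shift 1, grind in shift 3, drill in shift 1.

4 shifts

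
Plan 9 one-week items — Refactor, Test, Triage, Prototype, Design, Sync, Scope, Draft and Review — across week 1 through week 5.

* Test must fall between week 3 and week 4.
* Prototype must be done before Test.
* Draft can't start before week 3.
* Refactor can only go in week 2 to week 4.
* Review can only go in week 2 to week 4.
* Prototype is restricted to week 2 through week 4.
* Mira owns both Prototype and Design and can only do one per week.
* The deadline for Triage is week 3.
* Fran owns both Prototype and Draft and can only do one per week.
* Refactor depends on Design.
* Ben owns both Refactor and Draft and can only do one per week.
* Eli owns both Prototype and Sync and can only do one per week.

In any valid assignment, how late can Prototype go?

week 3

Prototype is available from week 2; Prototype's own window allows nothing later than week 4; downstream work caps Prototype at week 3.
Prototype at week 3 is achievable: Refactor=week 2; Design=week 1; Draft=week 4; Triage=week 1; Test=week 4; Sync=week 1; Scope=week 1; Prototype=week 3; Review=week 2.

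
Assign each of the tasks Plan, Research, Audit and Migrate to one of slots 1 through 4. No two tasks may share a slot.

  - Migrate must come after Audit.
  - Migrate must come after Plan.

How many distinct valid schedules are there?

Splitting on Plan: it can be 1 (3), 2 (3), 3 (2). Listing each branch's schedules as (Research, Audit, Migrate):
Plan=1: (2,3,4) (3,2,4) (4,2,3) — 3.
Plan=2: (1,3,4) (3,1,4) (4,1,3) — 3.
Plan=3: (1,2,4) (2,1,4) — 2.
Summing: 3 + 3 + 2 = 8.

8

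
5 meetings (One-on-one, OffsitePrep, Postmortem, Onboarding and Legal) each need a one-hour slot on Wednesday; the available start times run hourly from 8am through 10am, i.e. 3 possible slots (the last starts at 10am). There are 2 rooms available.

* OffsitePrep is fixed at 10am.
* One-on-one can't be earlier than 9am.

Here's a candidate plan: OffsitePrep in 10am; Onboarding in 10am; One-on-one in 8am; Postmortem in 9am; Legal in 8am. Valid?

No — it violates: One-on-one can't be earlier than 9am

OffsitePrep is fixed at 10am — holds.
There are 2 rooms available — holds.
One-on-one can't be earlier than 9am — violated.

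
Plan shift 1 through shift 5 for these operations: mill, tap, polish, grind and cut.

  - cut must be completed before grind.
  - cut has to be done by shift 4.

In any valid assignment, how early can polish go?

polish at shift 1 is achievable: polish=shift 1, cut=shift 1, grind=shift 2, mill=shift 1, tap=shift 1.

shift 1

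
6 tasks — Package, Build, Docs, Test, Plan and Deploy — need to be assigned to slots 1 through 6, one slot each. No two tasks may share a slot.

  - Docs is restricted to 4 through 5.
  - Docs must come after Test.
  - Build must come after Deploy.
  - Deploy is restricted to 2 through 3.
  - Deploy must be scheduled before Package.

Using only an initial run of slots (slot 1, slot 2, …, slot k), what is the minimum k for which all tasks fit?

The precedence chain requires at least 2 distinct slots.
With at most 1 per slot and 6 tasks, at least 6 slots are needed.
Docs can't be placed before 4, so the schedule must run through at least slot 4.
6 works (last occupied slot: 6): for example Package in 3; Build in 5; Deploy in 2; Docs in 4; Test in 1; Plan in 6.

6 slots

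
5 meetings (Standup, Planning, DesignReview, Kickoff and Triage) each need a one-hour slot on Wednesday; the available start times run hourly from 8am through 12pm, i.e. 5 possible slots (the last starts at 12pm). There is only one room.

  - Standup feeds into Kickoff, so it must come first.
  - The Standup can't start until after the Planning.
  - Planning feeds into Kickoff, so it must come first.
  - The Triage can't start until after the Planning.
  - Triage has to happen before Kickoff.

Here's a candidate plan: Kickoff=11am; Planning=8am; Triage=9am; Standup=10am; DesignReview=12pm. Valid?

Yes, all constraints hold

Planning feeds into Kickoff, so it must come first — holds.
Triage has to happen before Kickoff — holds.
There is only one room — holds.
The Standup can't start until after the Planning — holds.
The Triage can't start until after the Planning — holds.
Standup feeds into Kickoff, so it must come first — holds.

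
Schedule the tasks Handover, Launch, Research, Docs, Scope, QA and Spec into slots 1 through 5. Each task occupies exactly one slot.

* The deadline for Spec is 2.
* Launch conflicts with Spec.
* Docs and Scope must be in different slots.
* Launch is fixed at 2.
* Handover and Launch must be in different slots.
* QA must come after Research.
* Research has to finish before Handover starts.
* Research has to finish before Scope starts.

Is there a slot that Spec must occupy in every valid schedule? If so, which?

Spec's window is 1–2.
Launch is fixed at 2, and Spec can't share a slot with Launch.
So Spec must be 1.

1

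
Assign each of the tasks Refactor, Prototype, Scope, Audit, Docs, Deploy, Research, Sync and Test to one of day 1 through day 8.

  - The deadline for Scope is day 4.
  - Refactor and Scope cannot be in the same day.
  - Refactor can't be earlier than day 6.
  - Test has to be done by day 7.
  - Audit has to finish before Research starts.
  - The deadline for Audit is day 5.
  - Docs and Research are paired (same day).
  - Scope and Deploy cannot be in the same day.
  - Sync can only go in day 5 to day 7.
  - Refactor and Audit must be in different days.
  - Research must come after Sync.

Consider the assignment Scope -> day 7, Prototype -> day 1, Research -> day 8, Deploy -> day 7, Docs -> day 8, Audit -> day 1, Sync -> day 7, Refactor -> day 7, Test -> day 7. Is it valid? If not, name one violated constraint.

Sync can only go in day 5 to day 7 — holds.
Scope and Deploy cannot be in the same day — violated.
Test has to be done by day 7 — holds.
Refactor and Scope cannot be in the same day — violated.
Research must come after Sync — holds.
Refactor and Audit must be in different days — holds.
Audit has to finish before Research starts — holds.
The deadline for Scope is day 4 — violated.
Docs and Research are paired (same day) — holds.
The deadline for Audit is day 5 — holds.
Refactor can't be earlier than day 6 — holds.

No — it violates: Refactor and Scope cannot be in the same day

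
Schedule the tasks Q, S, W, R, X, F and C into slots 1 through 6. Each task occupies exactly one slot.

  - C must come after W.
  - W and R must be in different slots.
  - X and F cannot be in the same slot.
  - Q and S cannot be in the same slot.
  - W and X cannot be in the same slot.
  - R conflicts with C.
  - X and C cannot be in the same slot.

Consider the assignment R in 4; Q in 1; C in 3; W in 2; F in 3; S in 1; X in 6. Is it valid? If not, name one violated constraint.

No — it violates: Q and S cannot be in the same slot

W and R must be in different slots — holds.
Q and S cannot be in the same slot — violated.
X and F cannot be in the same slot — holds.
R conflicts with C — holds.
X and C cannot be in the same slot — holds.
W and X cannot be in the same slot — holds.
C must come after W — holds.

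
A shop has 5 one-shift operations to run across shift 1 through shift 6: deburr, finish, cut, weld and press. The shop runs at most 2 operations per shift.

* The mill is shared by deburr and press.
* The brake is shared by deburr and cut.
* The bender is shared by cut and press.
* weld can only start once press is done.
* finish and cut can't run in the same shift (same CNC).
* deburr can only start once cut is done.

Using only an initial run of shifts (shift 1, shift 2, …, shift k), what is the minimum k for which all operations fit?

3

The precedence chain requires at least 2 distinct shifts.
With at most 2 per shift and 5 operations, at least 3 shifts are needed.
3 works (last occupied shift: shift 3): for example deburr -> shift 3; weld -> shift 3; cut -> shift 1; press -> shift 2; finish -> shift 2.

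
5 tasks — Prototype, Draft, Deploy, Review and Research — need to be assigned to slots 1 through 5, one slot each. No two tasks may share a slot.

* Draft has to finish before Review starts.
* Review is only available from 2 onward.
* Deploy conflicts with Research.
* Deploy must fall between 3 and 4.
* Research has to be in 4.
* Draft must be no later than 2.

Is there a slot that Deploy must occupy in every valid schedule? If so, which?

3

Deploy's window is 3–4.
Research is fixed at 4, and Deploy can't share a slot with Research.
So Deploy must be 3.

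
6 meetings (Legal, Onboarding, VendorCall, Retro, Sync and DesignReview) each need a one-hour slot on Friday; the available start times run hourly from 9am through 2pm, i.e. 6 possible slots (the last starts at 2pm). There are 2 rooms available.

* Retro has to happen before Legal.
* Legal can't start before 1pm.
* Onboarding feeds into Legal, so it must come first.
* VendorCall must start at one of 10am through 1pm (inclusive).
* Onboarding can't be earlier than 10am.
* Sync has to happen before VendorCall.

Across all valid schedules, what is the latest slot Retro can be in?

1pm

Downstream work caps Retro at 1pm.
Retro at 1pm is achievable: Retro -> 1pm, Sync -> 9am, DesignReview -> 9am, Onboarding -> 10am, Legal -> 2pm, VendorCall -> 10am.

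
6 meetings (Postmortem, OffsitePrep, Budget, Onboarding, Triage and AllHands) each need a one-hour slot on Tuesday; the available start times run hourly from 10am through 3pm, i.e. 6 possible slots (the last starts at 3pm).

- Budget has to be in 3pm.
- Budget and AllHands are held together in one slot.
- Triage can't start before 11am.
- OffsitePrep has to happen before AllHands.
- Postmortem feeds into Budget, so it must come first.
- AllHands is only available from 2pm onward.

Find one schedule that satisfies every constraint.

Postmortem -> 10am; Budget -> 3pm; Onboarding -> 10am; OffsitePrep -> 10am; AllHands -> 3pm; Triage -> 11am

Checking: Postmortem(10am) before Budget(3pm); OffsitePrep(10am) before AllHands(3pm); Budget = AllHands = 3pm; Budget=3pm in [3pm,3pm]; AllHands=3pm in [2pm,3pm]; Triage=11am in [11am,3pm].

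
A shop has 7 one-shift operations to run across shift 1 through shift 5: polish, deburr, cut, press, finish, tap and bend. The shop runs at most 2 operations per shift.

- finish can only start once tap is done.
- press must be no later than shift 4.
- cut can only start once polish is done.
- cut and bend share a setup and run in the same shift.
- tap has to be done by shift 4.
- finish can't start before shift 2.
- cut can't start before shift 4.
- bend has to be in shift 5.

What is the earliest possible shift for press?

shift 1

Press's own window allows nothing later than shift 4.
press at shift 1 is achievable: tap -> shift 1, deburr -> shift 3, bend -> shift 5, finish -> shift 2, cut -> shift 5, polish -> shift 2, press -> shift 1.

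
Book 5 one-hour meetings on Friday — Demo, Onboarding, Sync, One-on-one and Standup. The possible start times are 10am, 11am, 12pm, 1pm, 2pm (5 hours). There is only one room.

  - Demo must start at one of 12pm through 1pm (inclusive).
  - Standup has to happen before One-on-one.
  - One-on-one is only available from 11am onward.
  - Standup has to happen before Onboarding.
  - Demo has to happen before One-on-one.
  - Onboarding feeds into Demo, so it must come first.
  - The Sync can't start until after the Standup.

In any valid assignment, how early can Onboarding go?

11am

Precedence pushes Onboarding to at least 11am; downstream work caps Onboarding at 12pm.
Onboarding at 11am is achievable: One-on-one in 1pm; Onboarding in 11am; Demo in 12pm; Sync in 2pm; Standup in 10am.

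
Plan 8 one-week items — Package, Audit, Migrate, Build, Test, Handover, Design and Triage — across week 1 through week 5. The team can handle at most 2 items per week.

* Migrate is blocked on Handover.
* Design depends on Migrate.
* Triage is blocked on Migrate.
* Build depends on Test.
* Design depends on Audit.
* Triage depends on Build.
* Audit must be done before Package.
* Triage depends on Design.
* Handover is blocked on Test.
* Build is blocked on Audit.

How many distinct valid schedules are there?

Splitting on Package: it can be week 2 (2), week 3 (3), week 4 (3), week 5 (6). Listing each branch's schedules as (Audit, Migrate, Build, Test, Handover, Design, Triage) by week number:
Package=week 2: (1,3,3,1,2,4,5) (1,3,4,1,2,4,5) — 2.
Package=week 3: (1,3,2,1,2,4,5) (1,3,4,1,2,4,5) (2,3,4,1,2,4,5) — 3.
Package=week 4: (1,3,2,1,2,4,5) (1,3,3,1,2,4,5) (2,3,3,1,2,4,5) — 3.
Package=week 5: (1,3,2,1,2,4,5) (1,3,3,1,2,4,5) (1,3,4,1,2,4,5) (2,3,3,1,2,4,5) (2,3,4,1,2,4,5) (3,3,4,1,2,4,5) — 6.
Summing: 2 + 3 + 3 + 6 = 14.

14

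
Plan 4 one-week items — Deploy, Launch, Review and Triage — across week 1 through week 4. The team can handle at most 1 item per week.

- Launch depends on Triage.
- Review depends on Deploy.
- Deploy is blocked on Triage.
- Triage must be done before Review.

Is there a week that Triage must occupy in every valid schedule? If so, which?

Downstream work caps Triage at week 2.
So Triage is pinned to week 1.

week 1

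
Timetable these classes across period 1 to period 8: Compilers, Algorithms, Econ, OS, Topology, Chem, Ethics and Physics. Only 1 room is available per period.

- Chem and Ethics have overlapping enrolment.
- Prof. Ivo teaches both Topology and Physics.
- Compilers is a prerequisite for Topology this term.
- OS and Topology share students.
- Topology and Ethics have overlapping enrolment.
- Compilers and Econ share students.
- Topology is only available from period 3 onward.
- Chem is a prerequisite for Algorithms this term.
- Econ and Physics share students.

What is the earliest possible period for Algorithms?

Precedence pushes Algorithms to at least period 2.
Algorithms at period 2 is achievable: OS -> period 6, Ethics -> period 7, Chem -> period 1, Topology -> period 4, Physics -> period 8, Algorithms -> period 2, Econ -> period 5, Compilers -> period 3.

period 2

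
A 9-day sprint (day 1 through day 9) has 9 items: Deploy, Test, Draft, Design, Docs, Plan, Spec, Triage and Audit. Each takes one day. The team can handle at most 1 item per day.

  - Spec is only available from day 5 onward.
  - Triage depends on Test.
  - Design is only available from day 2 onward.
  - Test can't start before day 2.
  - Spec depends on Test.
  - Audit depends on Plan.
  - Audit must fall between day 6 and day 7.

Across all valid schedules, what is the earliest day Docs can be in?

day 1

Docs at day 1 is achievable: Design=day 3, Audit=day 6, Plan=day 4, Draft=day 9, Deploy=day 8, Test=day 2, Docs=day 1, Spec=day 5, Triage=day 7.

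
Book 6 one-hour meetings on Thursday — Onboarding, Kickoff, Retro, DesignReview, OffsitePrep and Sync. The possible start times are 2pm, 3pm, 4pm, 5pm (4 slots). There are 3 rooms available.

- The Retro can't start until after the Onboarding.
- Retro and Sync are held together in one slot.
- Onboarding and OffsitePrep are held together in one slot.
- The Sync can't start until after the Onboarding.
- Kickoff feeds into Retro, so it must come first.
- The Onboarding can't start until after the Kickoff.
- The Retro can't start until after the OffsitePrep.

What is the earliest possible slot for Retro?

Precedence pushes Retro to at least 4pm.
Retro at 4pm is achievable: Retro -> 4pm, OffsitePrep -> 3pm, Kickoff -> 2pm, Sync -> 4pm, Onboarding -> 3pm, DesignReview -> 2pm.

4pm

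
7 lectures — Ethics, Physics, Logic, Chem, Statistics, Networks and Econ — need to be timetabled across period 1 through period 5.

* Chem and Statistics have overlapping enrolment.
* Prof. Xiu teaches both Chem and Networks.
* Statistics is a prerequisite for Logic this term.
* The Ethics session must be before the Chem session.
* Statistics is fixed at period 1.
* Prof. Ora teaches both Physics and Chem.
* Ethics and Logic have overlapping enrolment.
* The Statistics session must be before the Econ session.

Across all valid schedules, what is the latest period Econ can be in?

period 5

Precedence pushes Econ to at least period 2.
Econ at period 5 is achievable: Econ=period 5, Chem=period 2, Ethics=period 1, Statistics=period 1, Logic=period 2, Networks=period 1, Physics=period 1.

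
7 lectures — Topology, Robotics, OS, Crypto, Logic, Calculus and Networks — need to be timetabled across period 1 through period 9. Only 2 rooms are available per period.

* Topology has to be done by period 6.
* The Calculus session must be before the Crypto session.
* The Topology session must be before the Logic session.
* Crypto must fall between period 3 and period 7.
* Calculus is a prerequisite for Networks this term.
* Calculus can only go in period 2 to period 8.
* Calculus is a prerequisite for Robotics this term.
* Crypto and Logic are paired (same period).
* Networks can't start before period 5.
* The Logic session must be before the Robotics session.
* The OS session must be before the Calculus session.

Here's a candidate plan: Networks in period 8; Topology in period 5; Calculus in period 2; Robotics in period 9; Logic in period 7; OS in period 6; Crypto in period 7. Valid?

Networks can't start before period 5 — holds.
Topology has to be done by period 6 — holds.
Calculus is a prerequisite for Robotics this term — holds.
The OS session must be before the Calculus session — violated.
Crypto and Logic are paired (same period) — holds.
The Calculus session must be before the Crypto session — holds.
The Topology session must be before the Logic session — holds.
Crypto must fall between period 3 and period 7 — holds.
Calculus can only go in period 2 to period 8 — holds.
Calculus is a prerequisite for Networks this term — holds.
The Logic session must be before the Robotics session — holds.
Only 2 rooms are available per period — holds.

No — it violates: The OS session must be before the Calculus session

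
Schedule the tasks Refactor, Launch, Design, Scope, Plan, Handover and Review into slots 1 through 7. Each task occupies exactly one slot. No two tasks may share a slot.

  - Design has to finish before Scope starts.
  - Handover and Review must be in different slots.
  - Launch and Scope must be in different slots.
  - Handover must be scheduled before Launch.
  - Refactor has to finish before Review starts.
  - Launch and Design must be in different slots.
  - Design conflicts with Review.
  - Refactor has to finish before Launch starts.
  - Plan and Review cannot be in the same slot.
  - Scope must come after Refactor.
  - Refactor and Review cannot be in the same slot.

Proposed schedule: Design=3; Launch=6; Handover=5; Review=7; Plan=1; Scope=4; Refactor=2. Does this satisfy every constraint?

Yes, all constraints hold

Refactor has to finish before Review starts — holds.
Handover must be scheduled before Launch — holds.
Scope must come after Refactor — holds.
Plan and Review cannot be in the same slot — holds.
Refactor has to finish before Launch starts — holds.
Launch and Design must be in different slots — holds.
Design has to finish before Scope starts — holds.
No two tasks may share a slot — holds.
Handover and Review must be in different slots — holds.
Refactor and Review cannot be in the same slot — holds.
Design conflicts with Review — holds.
Launch and Scope must be in different slots — holds.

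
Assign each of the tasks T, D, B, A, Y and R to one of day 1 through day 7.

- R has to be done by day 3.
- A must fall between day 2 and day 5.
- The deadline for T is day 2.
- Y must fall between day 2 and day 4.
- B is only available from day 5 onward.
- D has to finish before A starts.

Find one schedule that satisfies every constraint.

D=day 1, B=day 5, R=day 1, T=day 1, A=day 2, Y=day 2

Checking: D(day 1) before A(day 2); Y=day 2 in [day 2,day 4]; R=day 1 in [day 1,day 3]; A=day 2 in [day 2,day 5]; T=day 1 in [day 1,day 2]; B=day 5 in [day 5,day 7].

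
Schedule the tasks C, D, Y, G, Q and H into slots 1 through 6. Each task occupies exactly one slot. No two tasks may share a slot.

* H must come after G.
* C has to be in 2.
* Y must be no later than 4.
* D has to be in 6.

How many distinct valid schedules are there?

9

Splitting on Y: it can be 1 (3), 3 (3), 4 (3). Listing each branch's schedules as (C, D, G, Q, H):
Y=1: (2,6,3,4,5) (2,6,3,5,4) (2,6,4,3,5) — 3.
Y=3: (2,6,1,4,5) (2,6,1,5,4) (2,6,4,1,5) — 3.
Y=4: (2,6,1,3,5) (2,6,1,5,3) (2,6,3,1,5) — 3.
Summing: 3 + 3 + 3 = 9.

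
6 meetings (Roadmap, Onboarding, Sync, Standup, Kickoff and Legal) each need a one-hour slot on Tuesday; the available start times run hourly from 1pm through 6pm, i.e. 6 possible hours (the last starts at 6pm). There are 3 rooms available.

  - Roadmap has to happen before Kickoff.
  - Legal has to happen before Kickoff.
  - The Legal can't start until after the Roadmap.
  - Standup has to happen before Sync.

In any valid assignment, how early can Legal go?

2pm

Precedence pushes Legal to at least 2pm; downstream work caps Legal at 5pm.
Legal at 2pm is achievable: Sync=2pm; Onboarding=1pm; Roadmap=1pm; Kickoff=3pm; Legal=2pm; Standup=1pm.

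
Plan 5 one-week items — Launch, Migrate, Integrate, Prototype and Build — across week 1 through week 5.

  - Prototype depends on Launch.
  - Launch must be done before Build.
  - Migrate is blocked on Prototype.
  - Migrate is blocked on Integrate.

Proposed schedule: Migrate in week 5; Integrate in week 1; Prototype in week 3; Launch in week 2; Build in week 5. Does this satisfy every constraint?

Launch must be done before Build — holds.
Migrate is blocked on Prototype — holds.
Prototype depends on Launch — holds.
Migrate is blocked on Integrate — holds.

Yes, all constraints hold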